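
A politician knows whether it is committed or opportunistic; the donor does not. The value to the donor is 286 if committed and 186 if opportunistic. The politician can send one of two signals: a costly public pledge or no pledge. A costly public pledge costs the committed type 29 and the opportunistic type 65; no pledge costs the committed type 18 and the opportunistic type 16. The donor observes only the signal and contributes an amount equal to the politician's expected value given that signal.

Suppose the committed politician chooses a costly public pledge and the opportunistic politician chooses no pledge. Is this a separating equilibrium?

No

If types separate, pledge earns payment 286 and no pledge earns 186.
Committed: pledge gives 286 − 29 = 257; no pledge gives 186 − 18 = 168. No deviation. ✓
Opportunistic: no pledge gives 186 − 16 = 170; pledge gives 286 − 65 = 221. Would deviate. ✗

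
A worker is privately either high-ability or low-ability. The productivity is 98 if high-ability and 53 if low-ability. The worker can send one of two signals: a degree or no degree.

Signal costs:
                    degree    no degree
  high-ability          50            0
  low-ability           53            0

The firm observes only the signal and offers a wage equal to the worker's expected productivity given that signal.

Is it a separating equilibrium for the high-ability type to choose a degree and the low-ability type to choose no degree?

If types separate, degree earns payment 98 and no degree earns 53.
High-ability: degree gives 98 − 50 = 48; no degree gives 53 − 0 = 53. Would deviate. ✗
Low-ability: no degree gives 53 − 0 = 53; degree gives 98 − 53 = 45. No deviation. ✓

No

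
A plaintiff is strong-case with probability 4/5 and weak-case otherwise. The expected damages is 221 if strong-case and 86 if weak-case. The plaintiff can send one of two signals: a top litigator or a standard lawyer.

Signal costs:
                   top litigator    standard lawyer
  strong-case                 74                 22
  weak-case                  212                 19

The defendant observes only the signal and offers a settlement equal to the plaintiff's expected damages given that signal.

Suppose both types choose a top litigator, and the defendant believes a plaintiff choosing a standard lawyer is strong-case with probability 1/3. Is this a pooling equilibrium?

On the equilibrium path (top litigator) the defendant holds the prior 4/5 and pays 4/5·221 + 1/5·86 = 194. Off-path (standard lawyer) belief 1/3 gives 1/3·221 + 2/3·86 = 131.
Strong-case: top litigator gives 194 − 74 = 120; standard lawyer gives 131 − 22 = 109. Stays. ✓
Weak-case: top litigator gives 194 − 212 = -18; standard lawyer gives 131 − 19 = 112. Deviates. ✗

No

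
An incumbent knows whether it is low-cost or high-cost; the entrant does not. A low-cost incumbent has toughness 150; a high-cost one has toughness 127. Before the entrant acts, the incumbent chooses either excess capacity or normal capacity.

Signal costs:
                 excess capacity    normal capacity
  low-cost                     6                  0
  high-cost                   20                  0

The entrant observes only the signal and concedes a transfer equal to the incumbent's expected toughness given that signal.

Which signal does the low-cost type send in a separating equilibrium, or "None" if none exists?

None

Try low-cost → excess capacity, high-cost → normal capacity:
  Under separation the entrant infers type exactly: excess capacity → low-cost (pays 150), normal capacity → high-cost (pays 127).
  Low-cost: excess capacity gives 150 − 6 = 144; normal capacity gives 127 − 0 = 127. No deviation. ✓
  High-cost: normal capacity gives 127 − 0 = 127; excess capacity gives 150 − 20 = 130. Would deviate. ✗
Try low-cost → normal capacity, high-cost → excess capacity:
  Under separation the entrant infers type exactly: normal capacity → low-cost (pays 150), excess capacity → high-cost (pays 127).
  Low-cost: normal capacity gives 150 − 0 = 150; excess capacity gives 127 − 6 = 121. No deviation. ✓
  High-cost: excess capacity gives 127 − 20 = 107; normal capacity gives 150 − 0 = 150. Would deviate. ✗
Neither assignment is incentive-compatible.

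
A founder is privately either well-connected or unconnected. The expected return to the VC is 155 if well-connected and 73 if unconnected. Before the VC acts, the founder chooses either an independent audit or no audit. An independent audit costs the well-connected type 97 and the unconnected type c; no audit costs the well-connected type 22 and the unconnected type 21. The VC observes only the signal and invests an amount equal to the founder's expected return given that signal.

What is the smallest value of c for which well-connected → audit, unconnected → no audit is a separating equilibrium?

103

Under separation: audit → well-connected (pays 155); no audit → unconnected (pays 73).
Well-connected: 155 − 97 = 58 ≥ 73 − 22 = 51. Holds regardless of c. ✓
Unconnected: 73 − 21 ≥ 155 − c, so c ≥ 155 − 52 = 103.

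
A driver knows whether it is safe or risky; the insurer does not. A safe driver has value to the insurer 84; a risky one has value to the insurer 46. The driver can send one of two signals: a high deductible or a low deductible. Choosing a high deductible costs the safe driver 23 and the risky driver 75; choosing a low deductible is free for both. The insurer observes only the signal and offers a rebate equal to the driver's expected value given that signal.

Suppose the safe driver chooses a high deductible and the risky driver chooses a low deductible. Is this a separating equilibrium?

If types separate, high deductible earns payment 84 and low deductible earns 46.
Safe: high deductible gives 84 − 23 = 61; low deductible gives 46 − 0 = 46. No deviation. ✓
Risky: low deductible gives 46 − 0 = 46; high deductible gives 84 − 75 = 9. No deviation. ✓
Both incentive constraints hold.

Yes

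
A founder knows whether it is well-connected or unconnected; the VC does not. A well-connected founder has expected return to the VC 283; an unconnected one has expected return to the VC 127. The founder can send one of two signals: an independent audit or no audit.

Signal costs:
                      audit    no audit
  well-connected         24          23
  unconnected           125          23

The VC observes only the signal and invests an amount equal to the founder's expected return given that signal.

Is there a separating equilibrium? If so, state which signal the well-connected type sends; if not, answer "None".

None

Try well-connected → audit, unconnected → no audit:
  Under separation the VC infers type exactly: audit → well-connected (pays 283), no audit → unconnected (pays 127).
  Well-connected: audit gives 283 − 24 = 259; no audit gives 127 − 23 = 104. No deviation. ✓
  Unconnected: no audit gives 127 − 23 = 104; audit gives 283 − 125 = 158. Would deviate. ✗
Try well-connected → no audit, unconnected → audit:
  Under separation the VC infers type exactly: no audit → well-connected (pays 283), audit → unconnected (pays 127).
  Well-connected: no audit gives 283 − 23 = 260; audit gives 127 − 24 = 103. No deviation. ✓
  Unconnected: audit gives 127 − 125 = 2; no audit gives 283 − 23 = 260. Would deviate. ✗
Neither assignment is incentive-compatible.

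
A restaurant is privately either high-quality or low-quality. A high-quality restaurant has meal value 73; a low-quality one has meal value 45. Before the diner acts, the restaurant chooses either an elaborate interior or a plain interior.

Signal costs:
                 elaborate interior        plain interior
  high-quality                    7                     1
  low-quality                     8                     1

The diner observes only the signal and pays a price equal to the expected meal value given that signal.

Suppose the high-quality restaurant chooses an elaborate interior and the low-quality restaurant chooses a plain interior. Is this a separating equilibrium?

No

Under separation the diner infers type exactly: elaborate interior → high-quality (pays 73), plain interior → low-quality (pays 45).
High-quality: elaborate interior gives 73 − 7 = 66; plain interior gives 45 − 1 = 44. No deviation. ✓
Low-quality: plain interior gives 45 − 1 = 44; elaborate interior gives 73 − 8 = 65. Would deviate. ✗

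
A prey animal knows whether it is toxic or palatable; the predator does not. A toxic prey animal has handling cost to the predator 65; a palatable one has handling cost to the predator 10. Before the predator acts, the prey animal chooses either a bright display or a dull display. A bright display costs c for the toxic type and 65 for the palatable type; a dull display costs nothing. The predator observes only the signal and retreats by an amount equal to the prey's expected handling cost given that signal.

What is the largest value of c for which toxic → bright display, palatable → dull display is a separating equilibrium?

Under separation: bright display → toxic (pays 65); dull display → palatable (pays 10).
Palatable: 10 − 0 = 10 ≥ 65 − 65 = 0. Holds regardless of c. ✓
Toxic: 65 − c ≥ 10 − 0, so c ≤ 65 − 10 = 55.

55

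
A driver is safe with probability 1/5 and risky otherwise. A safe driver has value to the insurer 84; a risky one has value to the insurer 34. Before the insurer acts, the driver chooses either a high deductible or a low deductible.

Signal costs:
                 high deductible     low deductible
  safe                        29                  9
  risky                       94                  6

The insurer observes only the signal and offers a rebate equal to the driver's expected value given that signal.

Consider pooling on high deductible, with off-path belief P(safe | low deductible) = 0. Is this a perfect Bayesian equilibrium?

No

At the pooled signal (high deductible) the insurer holds the prior 1/5 and pays 1/5·84 + 4/5·34 = 44. Off-path (low deductible) belief 0 gives 0·84 + 1·34 = 34.
Safe: high deductible gives 44 − 29 = 15; low deductible gives 34 − 9 = 25. Deviates. ✗
Risky: high deductible gives 44 − 94 = -50; low deductible gives 34 − 6 = 28. Deviates. ✗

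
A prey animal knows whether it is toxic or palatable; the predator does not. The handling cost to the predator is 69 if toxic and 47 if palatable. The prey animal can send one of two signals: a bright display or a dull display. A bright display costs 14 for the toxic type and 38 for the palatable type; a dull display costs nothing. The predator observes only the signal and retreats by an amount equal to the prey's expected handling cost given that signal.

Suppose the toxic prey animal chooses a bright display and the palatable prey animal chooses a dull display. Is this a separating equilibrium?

If types separate, bright display earns payment 69 and dull display earns 47.
Toxic: bright display gives 69 − 14 = 55; dull display gives 47 − 0 = 47. No deviation. ✓
Palatable: dull display gives 47 − 0 = 47; bright display gives 69 − 38 = 31. No deviation. ✓
Both incentive constraints hold.

Yes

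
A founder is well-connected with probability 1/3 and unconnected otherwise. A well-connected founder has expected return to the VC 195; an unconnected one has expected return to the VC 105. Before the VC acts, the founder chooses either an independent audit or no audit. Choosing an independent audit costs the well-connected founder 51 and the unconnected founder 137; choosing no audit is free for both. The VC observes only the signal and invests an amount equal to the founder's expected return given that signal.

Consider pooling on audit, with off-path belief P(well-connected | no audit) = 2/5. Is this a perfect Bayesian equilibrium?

At the pooled signal (audit) the VC holds the prior 1/3 and pays 1/3·195 + 2/3·105 = 135. Off-path (no audit) belief 2/5 gives 2/5·195 + 3/5·105 = 141.
Well-connected: audit gives 135 − 51 = 84; no audit gives 141 − 0 = 141. Deviates. ✗
Unconnected: audit gives 135 − 137 = -2; no audit gives 141 − 0 = 141. Deviates. ✗

No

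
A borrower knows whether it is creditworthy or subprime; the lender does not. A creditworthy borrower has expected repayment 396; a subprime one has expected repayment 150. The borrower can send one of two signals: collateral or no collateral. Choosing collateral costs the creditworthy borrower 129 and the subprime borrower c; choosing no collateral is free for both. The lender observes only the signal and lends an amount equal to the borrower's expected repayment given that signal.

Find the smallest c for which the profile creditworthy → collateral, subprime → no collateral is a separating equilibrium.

246

Under separation: collateral → creditworthy (pays 396); no collateral → subprime (pays 150).
Creditworthy: 396 − 129 = 267 ≥ 150 − 0 = 150. Holds regardless of c. ✓
Subprime: 150 − 0 ≥ 396 − c, so c ≥ 396 − 150 = 246.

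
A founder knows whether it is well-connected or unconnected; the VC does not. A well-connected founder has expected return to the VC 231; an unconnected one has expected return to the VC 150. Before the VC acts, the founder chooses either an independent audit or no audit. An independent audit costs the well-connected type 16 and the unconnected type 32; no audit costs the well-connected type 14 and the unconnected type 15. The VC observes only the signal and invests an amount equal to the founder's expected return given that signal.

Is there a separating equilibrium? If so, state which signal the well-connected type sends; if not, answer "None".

None

Try well-connected → audit, unconnected → no audit:
  If types separate, audit earns payment 231 and no audit earns 150.
  Well-connected: audit gives 231 − 16 = 215; no audit gives 150 − 14 = 136. No deviation. ✓
  Unconnected: no audit gives 150 − 15 = 135; audit gives 231 − 32 = 199. Would deviate. ✗
Try well-connected → no audit, unconnected → audit:
  If types separate, no audit earns payment 231 and audit earns 150.
  Well-connected: no audit gives 231 − 14 = 217; audit gives 150 − 16 = 134. No deviation. ✓
  Unconnected: audit gives 150 − 32 = 118; no audit gives 231 − 15 = 216. Would deviate. ✗
Neither assignment is incentive-compatible.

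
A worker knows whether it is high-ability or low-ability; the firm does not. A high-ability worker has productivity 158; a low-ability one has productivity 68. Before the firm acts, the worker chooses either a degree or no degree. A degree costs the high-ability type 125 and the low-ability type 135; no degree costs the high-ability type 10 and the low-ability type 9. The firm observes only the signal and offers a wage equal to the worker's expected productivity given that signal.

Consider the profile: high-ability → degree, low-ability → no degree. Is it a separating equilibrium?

No

Under separation the firm infers type exactly: degree → high-ability (pays 158), no degree → low-ability (pays 68).
High-ability: degree gives 158 − 125 = 33; no degree gives 68 − 10 = 58. Would deviate. ✗
Low-ability: no degree gives 68 − 9 = 59; degree gives 158 − 135 = 23. No deviation. ✓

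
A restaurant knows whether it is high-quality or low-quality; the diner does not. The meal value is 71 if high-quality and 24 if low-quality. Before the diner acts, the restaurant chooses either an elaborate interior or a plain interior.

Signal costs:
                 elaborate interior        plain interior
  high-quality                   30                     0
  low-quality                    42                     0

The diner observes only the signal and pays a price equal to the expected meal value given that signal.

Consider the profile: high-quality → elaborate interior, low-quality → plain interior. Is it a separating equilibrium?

Under separation the diner infers type exactly: elaborate interior → high-quality (pays 71), plain interior → low-quality (pays 24).
High-quality: elaborate interior gives 71 − 30 = 41; plain interior gives 24 − 0 = 24. No deviation. ✓
Low-quality: plain interior gives 24 − 0 = 24; elaborate interior gives 71 − 42 = 29. Would deviate. ✗

No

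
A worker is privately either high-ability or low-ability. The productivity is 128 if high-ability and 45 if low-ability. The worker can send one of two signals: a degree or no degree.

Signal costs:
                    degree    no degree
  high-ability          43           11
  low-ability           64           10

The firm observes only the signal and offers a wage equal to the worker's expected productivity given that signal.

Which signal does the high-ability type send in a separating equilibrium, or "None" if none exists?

None

Try high-ability → degree, low-ability → no degree:
  If types separate, degree earns payment 128 and no degree earns 45.
  High-ability: degree gives 128 − 43 = 85; no degree gives 45 − 11 = 34. No deviation. ✓
  Low-ability: no degree gives 45 − 10 = 35; degree gives 128 − 64 = 64. Would deviate. ✗
Try high-ability → no degree, low-ability → degree:
  If types separate, no degree earns payment 128 and degree earns 45.
  High-ability: no degree gives 128 − 11 = 117; degree gives 45 − 43 = 2. No deviation. ✓
  Low-ability: degree gives 45 − 64 = -19; no degree gives 128 − 10 = 118. Would deviate. ✗
Neither assignment is incentive-compatible.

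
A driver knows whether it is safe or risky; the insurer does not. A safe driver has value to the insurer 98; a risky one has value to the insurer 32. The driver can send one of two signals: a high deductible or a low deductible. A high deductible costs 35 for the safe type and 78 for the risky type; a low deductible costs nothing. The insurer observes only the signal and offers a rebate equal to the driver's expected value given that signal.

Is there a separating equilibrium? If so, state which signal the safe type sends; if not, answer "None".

Try safe → high deductible, risky → low deductible:
  If types separate, high deductible earns payment 98 and low deductible earns 32.
  Safe: high deductible gives 98 − 35 = 63; low deductible gives 32 − 0 = 32. No deviation. ✓
  Risky: low deductible gives 32 − 0 = 32; high deductible gives 98 − 78 = 20. No deviation. ✓
Both hold — the safe type sends high deductible.

high deductible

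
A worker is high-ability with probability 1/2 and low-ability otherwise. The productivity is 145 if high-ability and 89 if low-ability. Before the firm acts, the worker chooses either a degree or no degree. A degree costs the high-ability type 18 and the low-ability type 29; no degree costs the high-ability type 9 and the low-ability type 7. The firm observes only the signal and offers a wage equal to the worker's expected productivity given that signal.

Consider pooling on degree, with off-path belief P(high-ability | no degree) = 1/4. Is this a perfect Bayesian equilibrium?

On the equilibrium path (degree) the firm holds the prior 1/2 and pays 1/2·145 + 1/2·89 = 117. Off-path (no degree) belief 1/4 gives 1/4·145 + 3/4·89 = 103.
High-ability: degree gives 117 − 18 = 99; no degree gives 103 − 9 = 94. Stays. ✓
Low-ability: degree gives 117 − 29 = 88; no degree gives 103 − 7 = 96. Deviates. ✗

No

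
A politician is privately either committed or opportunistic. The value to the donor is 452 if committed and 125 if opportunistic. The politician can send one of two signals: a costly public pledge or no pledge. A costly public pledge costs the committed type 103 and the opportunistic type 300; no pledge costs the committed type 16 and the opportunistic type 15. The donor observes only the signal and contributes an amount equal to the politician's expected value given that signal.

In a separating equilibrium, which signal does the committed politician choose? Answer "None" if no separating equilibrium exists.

None

Try committed → pledge, opportunistic → no pledge:
  Under separation the donor infers type exactly: pledge → committed (pays 452), no pledge → opportunistic (pays 125).
  Committed: pledge gives 452 − 103 = 349; no pledge gives 125 − 16 = 109. No deviation. ✓
  Opportunistic: no pledge gives 125 − 15 = 110; pledge gives 452 − 300 = 152. Would deviate. ✗
Try committed → no pledge, opportunistic → pledge:
  Under separation the donor infers type exactly: no pledge → committed (pays 452), pledge → opportunistic (pays 125).
  Committed: no pledge gives 452 − 16 = 436; pledge gives 125 − 103 = 22. No deviation. ✓
  Opportunistic: pledge gives 125 − 300 = -175; no pledge gives 452 − 15 = 437. Would deviate. ✗
Neither assignment is incentive-compatible.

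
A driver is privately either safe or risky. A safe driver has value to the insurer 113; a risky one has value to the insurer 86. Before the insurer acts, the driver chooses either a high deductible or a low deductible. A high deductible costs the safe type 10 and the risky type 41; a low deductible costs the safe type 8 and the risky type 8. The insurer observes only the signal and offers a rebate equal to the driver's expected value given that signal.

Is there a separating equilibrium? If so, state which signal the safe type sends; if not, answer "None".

Try safe → high deductible, risky → low deductible:
  Under separation the insurer infers type exactly: high deductible → safe (pays 113), low deductible → risky (pays 86).
  Safe: high deductible gives 113 − 10 = 103; low deductible gives 86 − 8 = 78. No deviation. ✓
  Risky: low deductible gives 86 − 8 = 78; high deductible gives 113 − 41 = 72. No deviation. ✓
Both hold — the safe type sends high deductible.

high deductible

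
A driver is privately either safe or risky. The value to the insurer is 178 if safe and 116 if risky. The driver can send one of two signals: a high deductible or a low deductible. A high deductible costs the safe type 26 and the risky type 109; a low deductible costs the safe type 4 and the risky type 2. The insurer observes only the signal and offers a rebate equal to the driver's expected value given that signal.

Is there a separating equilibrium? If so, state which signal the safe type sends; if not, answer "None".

Try safe → high deductible, risky → low deductible:
  Under separation the insurer infers type exactly: high deductible → safe (pays 178), low deductible → risky (pays 116).
  Safe: high deductible gives 178 − 26 = 152; low deductible gives 116 − 4 = 112. No deviation. ✓
  Risky: low deductible gives 116 − 2 = 114; high deductible gives 178 − 109 = 69. No deviation. ✓
Both hold — the safe type sends high deductible.

high deductible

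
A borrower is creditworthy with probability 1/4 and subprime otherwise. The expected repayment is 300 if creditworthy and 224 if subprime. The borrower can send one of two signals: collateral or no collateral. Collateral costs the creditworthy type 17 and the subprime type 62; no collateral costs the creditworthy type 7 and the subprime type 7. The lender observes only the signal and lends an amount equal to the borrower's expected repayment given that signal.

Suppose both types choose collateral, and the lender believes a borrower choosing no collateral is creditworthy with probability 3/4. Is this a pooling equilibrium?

At the pooled signal (collateral) the lender holds the prior 1/4 and pays 1/4·300 + 3/4·224 = 243. Off-path (no collateral) belief 3/4 gives 3/4·300 + 1/4·224 = 281.
Creditworthy: collateral gives 243 − 17 = 226; no collateral gives 281 − 7 = 274. Deviates. ✗
Subprime: collateral gives 243 − 62 = 181; no collateral gives 281 − 7 = 274. Deviates. ✗

No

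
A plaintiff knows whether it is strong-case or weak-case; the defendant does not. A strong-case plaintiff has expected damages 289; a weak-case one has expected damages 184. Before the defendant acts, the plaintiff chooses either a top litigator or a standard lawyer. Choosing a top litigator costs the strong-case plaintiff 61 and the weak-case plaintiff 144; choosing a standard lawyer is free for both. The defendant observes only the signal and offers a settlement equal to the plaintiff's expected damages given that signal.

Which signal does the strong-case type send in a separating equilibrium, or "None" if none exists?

Try strong-case → top litigator, weak-case → standard lawyer:
  If types separate, top litigator earns payment 289 and standard lawyer earns 184.
  Strong-case: top litigator gives 289 − 61 = 228; standard lawyer gives 184 − 0 = 184. No deviation. ✓
  Weak-case: standard lawyer gives 184 − 0 = 184; top litigator gives 289 − 144 = 145. No deviation. ✓
Both hold — the strong-case type sends top litigator.

top litigator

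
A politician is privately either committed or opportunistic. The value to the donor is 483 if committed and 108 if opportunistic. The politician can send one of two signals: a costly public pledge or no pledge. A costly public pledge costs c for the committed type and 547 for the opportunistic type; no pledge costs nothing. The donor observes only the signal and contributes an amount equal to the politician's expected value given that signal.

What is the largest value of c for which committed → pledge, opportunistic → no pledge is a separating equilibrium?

375

Under separation: pledge → committed (pays 483); no pledge → opportunistic (pays 108).
Opportunistic: 108 − 0 = 108 ≥ 483 − 547 = -64. Holds regardless of c. ✓
Committed: 483 − c ≥ 108 − 0, so c ≤ 483 − 108 = 375.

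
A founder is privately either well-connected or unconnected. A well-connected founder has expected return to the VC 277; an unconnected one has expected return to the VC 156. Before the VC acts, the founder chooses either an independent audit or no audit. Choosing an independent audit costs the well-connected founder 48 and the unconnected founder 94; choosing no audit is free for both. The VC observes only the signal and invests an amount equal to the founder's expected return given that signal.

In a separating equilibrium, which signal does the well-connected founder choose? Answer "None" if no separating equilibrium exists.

Try well-connected → audit, unconnected → no audit:
  If types separate, audit earns payment 277 and no audit earns 156.
  Well-connected: audit gives 277 − 48 = 229; no audit gives 156 − 0 = 156. No deviation. ✓
  Unconnected: no audit gives 156 − 0 = 156; audit gives 277 − 94 = 183. Would deviate. ✗
Try well-connected → no audit, unconnected → audit:
  If types separate, no audit earns payment 277 and audit earns 156.
  Well-connected: no audit gives 277 − 0 = 277; audit gives 156 − 48 = 108. No deviation. ✓
  Unconnected: audit gives 156 − 94 = 62; no audit gives 277 − 0 = 277. Would deviate. ✗
Neither assignment is incentive-compatible.

None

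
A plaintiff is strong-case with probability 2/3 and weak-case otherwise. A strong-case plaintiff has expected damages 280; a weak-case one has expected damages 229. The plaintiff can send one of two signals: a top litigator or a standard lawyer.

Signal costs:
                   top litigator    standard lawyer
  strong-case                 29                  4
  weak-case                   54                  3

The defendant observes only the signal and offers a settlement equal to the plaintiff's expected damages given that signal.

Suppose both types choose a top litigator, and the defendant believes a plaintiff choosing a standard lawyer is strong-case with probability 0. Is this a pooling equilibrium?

No

On the equilibrium path (top litigator) the defendant holds the prior 2/3 and pays 2/3·280 + 1/3·229 = 263. Off-path (standard lawyer) belief 0 gives 0·280 + 1·229 = 229.
Strong-case: top litigator gives 263 − 29 = 234; standard lawyer gives 229 − 4 = 225. Stays. ✓
Weak-case: top litigator gives 263 − 54 = 209; standard lawyer gives 229 − 3 = 226. Deviates. ✗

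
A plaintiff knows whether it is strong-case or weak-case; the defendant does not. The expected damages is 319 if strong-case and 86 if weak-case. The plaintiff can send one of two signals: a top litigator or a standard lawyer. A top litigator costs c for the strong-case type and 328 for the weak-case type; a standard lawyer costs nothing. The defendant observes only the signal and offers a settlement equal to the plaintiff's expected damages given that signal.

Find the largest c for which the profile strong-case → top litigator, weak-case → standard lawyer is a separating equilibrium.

233

Under separation: top litigator → strong-case (pays 319); standard lawyer → weak-case (pays 86).
Weak-case: 86 − 0 = 86 ≥ 319 − 328 = -9. Holds regardless of c. ✓
Strong-case: 319 − c ≥ 86 − 0, so c ≤ 319 − 86 = 233.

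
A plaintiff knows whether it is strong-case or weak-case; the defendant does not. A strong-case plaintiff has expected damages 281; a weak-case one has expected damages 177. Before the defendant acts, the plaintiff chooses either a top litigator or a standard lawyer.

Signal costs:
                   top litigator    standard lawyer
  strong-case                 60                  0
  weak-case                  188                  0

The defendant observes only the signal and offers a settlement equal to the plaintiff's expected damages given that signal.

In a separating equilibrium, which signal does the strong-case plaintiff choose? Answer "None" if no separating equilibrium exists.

Try strong-case → top litigator, weak-case → standard lawyer:
  Under separation the defendant infers type exactly: top litigator → strong-case (pays 281), standard lawyer → weak-case (pays 177).
  Strong-case: top litigator gives 281 − 60 = 221; standard lawyer gives 177 − 0 = 177. No deviation. ✓
  Weak-case: standard lawyer gives 177 − 0 = 177; top litigator gives 281 − 188 = 93. No deviation. ✓
Both hold — the strong-case type sends top litigator.

top litigator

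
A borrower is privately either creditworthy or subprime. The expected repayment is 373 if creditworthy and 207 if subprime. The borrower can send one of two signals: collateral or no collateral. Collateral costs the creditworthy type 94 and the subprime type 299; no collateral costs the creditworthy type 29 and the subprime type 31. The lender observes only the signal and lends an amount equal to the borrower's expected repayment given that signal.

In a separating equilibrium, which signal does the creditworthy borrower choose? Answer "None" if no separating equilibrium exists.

collateral

Try creditworthy → collateral, subprime → no collateral:
  If types separate, collateral earns payment 373 and no collateral earns 207.
  Creditworthy: collateral gives 373 − 94 = 279; no collateral gives 207 − 29 = 178. No deviation. ✓
  Subprime: no collateral gives 207 − 31 = 176; collateral gives 373 − 299 = 74. No deviation. ✓
Both hold — the creditworthy type sends collateral.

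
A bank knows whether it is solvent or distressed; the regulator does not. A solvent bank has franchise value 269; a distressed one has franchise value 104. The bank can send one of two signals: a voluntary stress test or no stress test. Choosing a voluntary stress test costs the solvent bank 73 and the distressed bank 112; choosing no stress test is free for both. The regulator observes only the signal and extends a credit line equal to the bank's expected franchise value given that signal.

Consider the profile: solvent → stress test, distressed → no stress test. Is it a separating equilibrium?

Under separation the regulator infers type exactly: stress test → solvent (pays 269), no stress test → distressed (pays 104).
Solvent: stress test gives 269 − 73 = 196; no stress test gives 104 − 0 = 104. No deviation. ✓
Distressed: no stress test gives 104 − 0 = 104; stress test gives 269 − 112 = 157. Would deviate. ✗

No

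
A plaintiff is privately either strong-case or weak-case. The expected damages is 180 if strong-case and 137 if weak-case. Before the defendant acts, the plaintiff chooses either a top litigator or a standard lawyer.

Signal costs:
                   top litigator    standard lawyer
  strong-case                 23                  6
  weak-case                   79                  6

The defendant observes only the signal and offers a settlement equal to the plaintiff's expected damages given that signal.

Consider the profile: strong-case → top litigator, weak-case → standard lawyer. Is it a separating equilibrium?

If types separate, top litigator earns payment 180 and standard lawyer earns 137.
Strong-case: top litigator gives 180 − 23 = 157; standard lawyer gives 137 − 6 = 131. No deviation. ✓
Weak-case: standard lawyer gives 137 − 6 = 131; top litigator gives 180 − 79 = 101. No deviation. ✓
Both incentive constraints hold.

Yes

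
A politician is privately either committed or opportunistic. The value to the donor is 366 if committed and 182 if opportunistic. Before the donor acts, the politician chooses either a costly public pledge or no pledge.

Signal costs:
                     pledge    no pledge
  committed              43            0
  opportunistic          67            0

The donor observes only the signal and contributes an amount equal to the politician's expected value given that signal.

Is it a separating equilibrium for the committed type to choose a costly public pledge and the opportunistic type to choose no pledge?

If types separate, pledge earns payment 366 and no pledge earns 182.
Committed: pledge gives 366 − 43 = 323; no pledge gives 182 − 0 = 182. No deviation. ✓
Opportunistic: no pledge gives 182 − 0 = 182; pledge gives 366 − 67 = 299. Would deviate. ✗

No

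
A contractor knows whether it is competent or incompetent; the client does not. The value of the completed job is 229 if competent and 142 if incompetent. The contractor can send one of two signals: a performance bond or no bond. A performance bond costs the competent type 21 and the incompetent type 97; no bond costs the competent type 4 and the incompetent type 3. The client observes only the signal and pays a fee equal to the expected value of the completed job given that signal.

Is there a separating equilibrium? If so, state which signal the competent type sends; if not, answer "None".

Try competent → bond, incompetent → no bond:
  If types separate, bond earns payment 229 and no bond earns 142.
  Competent: bond gives 229 − 21 = 208; no bond gives 142 − 4 = 138. No deviation. ✓
  Incompetent: no bond gives 142 − 3 = 139; bond gives 229 − 97 = 132. No deviation. ✓
Both hold — the competent type sends bond.

bond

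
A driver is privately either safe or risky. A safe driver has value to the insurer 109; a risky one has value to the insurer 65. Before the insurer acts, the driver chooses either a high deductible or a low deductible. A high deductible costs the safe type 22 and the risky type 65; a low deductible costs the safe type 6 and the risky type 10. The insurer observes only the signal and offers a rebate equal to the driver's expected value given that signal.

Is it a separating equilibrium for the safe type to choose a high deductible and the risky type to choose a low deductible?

If types separate, high deductible earns payment 109 and low deductible earns 65.
Safe: high deductible gives 109 − 22 = 87; low deductible gives 65 − 6 = 59. No deviation. ✓
Risky: low deductible gives 65 − 10 = 55; high deductible gives 109 − 65 = 44. No deviation. ✓
Neither type gains from mimicking the other.

Yes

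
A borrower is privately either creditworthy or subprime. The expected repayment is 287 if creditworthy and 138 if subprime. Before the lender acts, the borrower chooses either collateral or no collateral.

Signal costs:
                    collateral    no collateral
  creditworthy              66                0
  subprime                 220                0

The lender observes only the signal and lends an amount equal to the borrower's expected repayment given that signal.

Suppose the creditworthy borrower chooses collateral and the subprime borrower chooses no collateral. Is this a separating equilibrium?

Yes

Under separation the lender infers type exactly: collateral → creditworthy (pays 287), no collateral → subprime (pays 138).
Creditworthy: collateral gives 287 − 66 = 221; no collateral gives 138 − 0 = 138. No deviation. ✓
Subprime: no collateral gives 138 − 0 = 138; collateral gives 287 − 220 = 67. No deviation. ✓
Neither type gains from mimicking the other.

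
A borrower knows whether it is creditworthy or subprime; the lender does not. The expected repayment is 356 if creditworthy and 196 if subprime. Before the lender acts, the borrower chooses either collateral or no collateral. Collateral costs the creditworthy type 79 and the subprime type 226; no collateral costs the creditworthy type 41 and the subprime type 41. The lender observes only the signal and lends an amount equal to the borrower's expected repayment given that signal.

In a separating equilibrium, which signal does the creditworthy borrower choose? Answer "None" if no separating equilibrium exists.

Try creditworthy → collateral, subprime → no collateral:
  If types separate, collateral earns payment 356 and no collateral earns 196.
  Creditworthy: collateral gives 356 − 79 = 277; no collateral gives 196 − 41 = 155. No deviation. ✓
  Subprime: no collateral gives 196 − 41 = 155; collateral gives 356 − 226 = 130. No deviation. ✓
Both hold — the creditworthy type sends collateral.

collateral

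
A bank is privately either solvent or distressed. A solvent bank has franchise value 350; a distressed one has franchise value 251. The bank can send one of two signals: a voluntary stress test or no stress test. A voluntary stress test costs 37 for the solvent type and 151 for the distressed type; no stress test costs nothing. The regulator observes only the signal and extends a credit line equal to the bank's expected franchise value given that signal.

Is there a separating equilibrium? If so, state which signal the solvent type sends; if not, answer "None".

Try solvent → stress test, distressed → no stress test:
  If types separate, stress test earns payment 350 and no stress test earns 251.
  Solvent: stress test gives 350 − 37 = 313; no stress test gives 251 − 0 = 251. No deviation. ✓
  Distressed: no stress test gives 251 − 0 = 251; stress test gives 350 − 151 = 199. No deviation. ✓
Both hold — the solvent type sends stress test.

stress test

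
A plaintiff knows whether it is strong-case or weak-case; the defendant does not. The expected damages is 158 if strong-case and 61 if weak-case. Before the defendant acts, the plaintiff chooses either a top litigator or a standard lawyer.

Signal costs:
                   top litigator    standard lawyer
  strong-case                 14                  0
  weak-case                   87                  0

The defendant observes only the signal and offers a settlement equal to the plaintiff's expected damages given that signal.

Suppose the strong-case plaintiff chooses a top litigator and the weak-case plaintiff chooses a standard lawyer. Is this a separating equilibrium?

No

If types separate, top litigator earns payment 158 and standard lawyer earns 61.
Strong-case: top litigator gives 158 − 14 = 144; standard lawyer gives 61 − 0 = 61. No deviation. ✓
Weak-case: standard lawyer gives 61 − 0 = 61; top litigator gives 158 − 87 = 71. Would deviate. ✗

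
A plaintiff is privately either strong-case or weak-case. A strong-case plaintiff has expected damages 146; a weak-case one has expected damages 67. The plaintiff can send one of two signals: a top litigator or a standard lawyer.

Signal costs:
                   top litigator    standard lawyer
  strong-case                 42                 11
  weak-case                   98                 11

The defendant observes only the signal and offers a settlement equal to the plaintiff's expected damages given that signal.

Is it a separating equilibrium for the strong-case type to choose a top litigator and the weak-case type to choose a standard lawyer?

Under separation the defendant infers type exactly: top litigator → strong-case (pays 146), standard lawyer → weak-case (pays 67).
Strong-case: top litigator gives 146 − 42 = 104; standard lawyer gives 67 − 11 = 56. No deviation. ✓
Weak-case: standard lawyer gives 67 − 11 = 56; top litigator gives 146 − 98 = 48. No deviation. ✓
Neither type gains from mimicking the other.

Yes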